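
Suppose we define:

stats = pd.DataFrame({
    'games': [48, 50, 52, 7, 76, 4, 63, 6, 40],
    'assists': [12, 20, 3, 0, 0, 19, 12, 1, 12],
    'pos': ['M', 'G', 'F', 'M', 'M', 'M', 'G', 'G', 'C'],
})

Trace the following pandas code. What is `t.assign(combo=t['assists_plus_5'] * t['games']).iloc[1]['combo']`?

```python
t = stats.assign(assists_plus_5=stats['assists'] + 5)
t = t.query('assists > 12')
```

add column assists_plus_5 = stats['assists'] + 5:
   games  assists pos  assists_plus_5
0     48       12   M              17
1     50       20   G              25
2     52        3   F               8
3      7        0   M               5
4     76        0   M               5
5      4       19   M              24
6     63       12   G              17
7      6        1   G               6
8     40       12   C              17
filter rows where assists > 12:
   games  assists pos  assists_plus_5
1     50       20   G              25
5      4       19   M              24
add column combo = t['assists_plus_5'] * t['games']:
   games  assists pos  assists_plus_5  combo
1     50       20   G              25   1250
5      4       19   M              24     96

96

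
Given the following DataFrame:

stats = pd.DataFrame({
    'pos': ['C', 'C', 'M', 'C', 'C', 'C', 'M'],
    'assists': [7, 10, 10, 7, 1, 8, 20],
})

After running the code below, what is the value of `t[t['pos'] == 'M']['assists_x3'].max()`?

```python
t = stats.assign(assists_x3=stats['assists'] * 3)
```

60

add column assists_x3 = stats['assists'] * 3:
  pos  assists  assists_x3
0   C        7          21
1   C       10          30
2   M       10          30
3   C        7          21
4   C        1           3
5   C        8          24
6   M       20          60
filter rows where pos == 'M':
  pos  assists  assists_x3
2   M       10          30
6   M       20          60
The max of column 'assists_x3' is 60.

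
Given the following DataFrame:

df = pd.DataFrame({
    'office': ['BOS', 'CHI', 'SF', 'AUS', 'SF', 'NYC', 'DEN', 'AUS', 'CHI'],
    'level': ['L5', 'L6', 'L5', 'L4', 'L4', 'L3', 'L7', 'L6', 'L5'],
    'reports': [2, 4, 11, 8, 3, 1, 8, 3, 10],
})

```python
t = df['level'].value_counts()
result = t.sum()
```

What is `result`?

9

value_counts of level:
level
L5    3
L6    2
L4    2
L3    1
L7    1
Name: count, dtype: int64
The sum of the resulting series is 9.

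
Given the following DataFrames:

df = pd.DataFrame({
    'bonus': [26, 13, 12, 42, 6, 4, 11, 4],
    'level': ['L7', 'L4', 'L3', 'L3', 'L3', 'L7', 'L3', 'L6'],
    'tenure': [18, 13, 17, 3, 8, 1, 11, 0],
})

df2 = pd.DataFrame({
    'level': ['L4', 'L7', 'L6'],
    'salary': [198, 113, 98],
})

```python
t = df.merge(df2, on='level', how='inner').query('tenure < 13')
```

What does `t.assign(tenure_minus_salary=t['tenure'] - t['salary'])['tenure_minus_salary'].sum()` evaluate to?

-210

merge on 'level' (how='inner') → 4 rows:
   bonus level  tenure  salary
0     26    L7      18     113
1     13    L4      13     198
2      4    L7       1     113
3      4    L6       0      98
filter rows where tenure < 13:
   bonus level  tenure  salary
2      4    L7       1     113
3      4    L6       0      98
add column tenure_minus_salary = t['tenure'] - t['salary']:
   bonus level  tenure  salary  tenure_minus_salary
2      4    L7       1     113                 -112
3      4    L6       0      98                  -98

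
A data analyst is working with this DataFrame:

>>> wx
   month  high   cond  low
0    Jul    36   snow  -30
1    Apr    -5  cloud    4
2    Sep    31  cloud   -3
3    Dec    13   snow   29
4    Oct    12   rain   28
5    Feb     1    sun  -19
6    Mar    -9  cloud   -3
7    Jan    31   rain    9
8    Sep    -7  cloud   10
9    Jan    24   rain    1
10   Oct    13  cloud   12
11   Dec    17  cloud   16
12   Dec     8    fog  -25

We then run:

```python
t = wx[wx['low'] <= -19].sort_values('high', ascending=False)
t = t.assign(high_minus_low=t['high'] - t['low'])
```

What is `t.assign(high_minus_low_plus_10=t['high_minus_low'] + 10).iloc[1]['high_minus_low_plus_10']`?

filter rows where low <= -19:
   month  high  cond  low
0    Jul    36  snow  -30
5    Feb     1   sun  -19
12   Dec     8   fog  -25
sort by high descending:
   month  high  cond  low
0    Jul    36  snow  -30
12   Dec     8   fog  -25
5    Feb     1   sun  -19
add column high_minus_low = t['high'] - t['low']:
   month  high  cond  low  high_minus_low
0    Jul    36  snow  -30              66
12   Dec     8   fog  -25              33
5    Feb     1   sun  -19              20
add column high_minus_low_plus_10 = t['high_minus_low'] + 10:
   month  high  cond  low  high_minus_low  high_minus_low_plus_10
0    Jul    36  snow  -30              66                      76
12   Dec     8   fog  -25              33                      43
5    Feb     1   sun  -19              20                      30
value at position 1, column 'high_minus_low_plus_10' → 43

43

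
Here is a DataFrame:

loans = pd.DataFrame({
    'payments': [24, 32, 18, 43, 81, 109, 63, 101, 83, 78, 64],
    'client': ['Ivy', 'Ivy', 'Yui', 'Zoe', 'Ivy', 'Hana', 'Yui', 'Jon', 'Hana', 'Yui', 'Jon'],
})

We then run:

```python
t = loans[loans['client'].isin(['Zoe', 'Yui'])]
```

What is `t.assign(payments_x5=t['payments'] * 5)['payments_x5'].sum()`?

1010

filter rows where client in ['Zoe', 'Yui']:
   payments client
2        18    Yui
3        43    Zoe
6        63    Yui
9        78    Yui
add column payments_x5 = t['payments'] * 5:
   payments client  payments_x5
2        18    Yui           90
3        43    Zoe          215
6        63    Yui          315
9        78    Yui          390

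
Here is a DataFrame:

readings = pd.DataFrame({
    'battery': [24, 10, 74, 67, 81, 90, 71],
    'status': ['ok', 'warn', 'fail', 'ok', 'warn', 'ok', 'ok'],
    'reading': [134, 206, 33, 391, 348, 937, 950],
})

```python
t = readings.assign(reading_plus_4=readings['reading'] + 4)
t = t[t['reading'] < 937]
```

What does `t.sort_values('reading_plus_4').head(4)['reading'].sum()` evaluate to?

add column reading_plus_4 = readings['reading'] + 4:
   battery status  reading  reading_plus_4
0       24     ok      134             138
1       10   warn      206             210
2       74   fail       33              37
3       67     ok      391             395
4       81   warn      348             352
5       90     ok      937             941
6       71     ok      950             954
filter rows where reading < 937:
   battery status  reading  reading_plus_4
0       24     ok      134             138
1       10   warn      206             210
2       74   fail       33              37
3       67     ok      391             395
4       81   warn      348             352
sort by reading_plus_4:
   battery status  reading  reading_plus_4
2       74   fail       33              37
0       24     ok      134             138
1       10   warn      206             210
4       81   warn      348             352
3       67     ok      391             395
take first 4 rows:
   battery status  reading  reading_plus_4
2       74   fail       33              37
0       24     ok      134             138
1       10   warn      206             210
4       81   warn      348             352

721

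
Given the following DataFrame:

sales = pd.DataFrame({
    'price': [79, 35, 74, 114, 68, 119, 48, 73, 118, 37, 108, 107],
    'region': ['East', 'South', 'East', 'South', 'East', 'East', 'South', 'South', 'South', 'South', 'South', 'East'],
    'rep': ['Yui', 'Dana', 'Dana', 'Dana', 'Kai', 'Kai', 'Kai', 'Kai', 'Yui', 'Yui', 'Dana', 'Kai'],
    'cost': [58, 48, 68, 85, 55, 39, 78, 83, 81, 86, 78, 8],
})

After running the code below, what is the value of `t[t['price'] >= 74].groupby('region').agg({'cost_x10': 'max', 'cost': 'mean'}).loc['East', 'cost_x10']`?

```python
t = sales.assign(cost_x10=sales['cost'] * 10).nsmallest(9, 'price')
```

680

add column cost_x10 = sales['cost'] * 10:
    price region   rep  cost  cost_x10
0      79   East   Yui    58       580
1      35  South  Dana    48       480
2      74   East  Dana    68       680
3     114  South  Dana    85       850
4      68   East   Kai    55       550
5     119   East   Kai    39       390
6      48  South   Kai    78       780
7      73  South   Kai    83       830
8     118  South   Yui    81       810
9      37  South   Yui    86       860
10    108  South  Dana    78       780
11    107   East   Kai     8        80
take 9 rows with smallest price:
    price region   rep  cost  cost_x10
1      35  South  Dana    48       480
9      37  South   Yui    86       860
6      48  South   Kai    78       780
4      68   East   Kai    55       550
7      73  South   Kai    83       830
2      74   East  Dana    68       680
0      79   East   Yui    58       580
11    107   East   Kai     8        80
10    108  South  Dana    78       780
filter rows where price >= 74:
    price region   rep  cost  cost_x10
2      74   East  Dana    68       680
0      79   East   Yui    58       580
11    107   East   Kai     8        80
10    108  South  Dana    78       780
group by region: max(cost_x10), mean(cost):
        cost_x10       cost
region                     
East         680  44.666667
South        780  78.000000
So loc['East', 'cost_x10'] = 680.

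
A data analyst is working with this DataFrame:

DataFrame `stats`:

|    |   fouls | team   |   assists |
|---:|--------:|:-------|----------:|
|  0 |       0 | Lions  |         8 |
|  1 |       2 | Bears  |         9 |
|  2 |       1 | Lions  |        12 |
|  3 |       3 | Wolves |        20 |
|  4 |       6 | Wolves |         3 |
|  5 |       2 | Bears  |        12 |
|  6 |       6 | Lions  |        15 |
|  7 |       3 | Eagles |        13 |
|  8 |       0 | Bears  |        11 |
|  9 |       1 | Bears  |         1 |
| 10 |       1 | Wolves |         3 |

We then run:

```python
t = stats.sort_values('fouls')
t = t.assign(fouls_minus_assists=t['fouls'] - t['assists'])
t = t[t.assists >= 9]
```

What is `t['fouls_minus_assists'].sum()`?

-75

sort by fouls:
    fouls    team  assists
0       0   Lions        8
8       0   Bears       11
2       1   Lions       12
9       1   Bears        1
10      1  Wolves        3
1       2   Bears        9
5       2   Bears       12
3       3  Wolves       20
7       3  Eagles       13
4       6  Wolves        3
6       6   Lions       15
add column fouls_minus_assists = t['fouls'] - t['assists']:
    fouls    team  assists  fouls_minus_assists
0       0   Lions        8                   -8
8       0   Bears       11                  -11
2       1   Lions       12                  -11
9       1   Bears        1                    0
10      1  Wolves        3                   -2
1       2   Bears        9                   -7
5       2   Bears       12                  -10
3       3  Wolves       20                  -17
7       3  Eagles       13                  -10
4       6  Wolves        3                    3
6       6   Lions       15                   -9
filter rows where assists >= 9:
   fouls    team  assists  fouls_minus_assists
8      0   Bears       11                  -11
2      1   Lions       12                  -11
1      2   Bears        9                   -7
5      2   Bears       12                  -10
3      3  Wolves       20                  -17
7      3  Eagles       13                  -10
6      6   Lions       15                   -9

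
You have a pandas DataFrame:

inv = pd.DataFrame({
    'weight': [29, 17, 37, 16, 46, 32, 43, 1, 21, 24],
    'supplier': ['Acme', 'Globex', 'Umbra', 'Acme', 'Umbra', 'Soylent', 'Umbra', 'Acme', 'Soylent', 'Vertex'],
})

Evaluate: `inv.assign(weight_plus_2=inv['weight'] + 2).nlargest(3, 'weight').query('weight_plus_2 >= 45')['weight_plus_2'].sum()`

add column weight_plus_2 = inv['weight'] + 2:
   weight supplier  weight_plus_2
0      29     Acme             31
1      17   Globex             19
2      37    Umbra             39
3      16     Acme             18
4      46    Umbra             48
5      32  Soylent             34
6      43    Umbra             45
7       1     Acme              3
8      21  Soylent             23
9      24   Vertex             26
take 3 rows with largest weight:
   weight supplier  weight_plus_2
4      46    Umbra             48
6      43    Umbra             45
2      37    Umbra             39
filter rows where weight_plus_2 >= 45:
   weight supplier  weight_plus_2
4      46    Umbra             48
6      43    Umbra             45
sum of column 'weight_plus_2' → 93

93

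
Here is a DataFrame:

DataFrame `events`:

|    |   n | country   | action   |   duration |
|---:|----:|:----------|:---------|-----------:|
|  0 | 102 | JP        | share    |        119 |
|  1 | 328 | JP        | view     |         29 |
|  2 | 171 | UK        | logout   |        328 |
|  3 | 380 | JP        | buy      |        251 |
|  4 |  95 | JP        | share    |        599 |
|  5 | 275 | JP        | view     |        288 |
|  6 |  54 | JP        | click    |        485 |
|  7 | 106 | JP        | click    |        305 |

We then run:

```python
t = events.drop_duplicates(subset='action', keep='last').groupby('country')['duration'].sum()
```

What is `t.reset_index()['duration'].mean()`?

885.5

drop duplicate action (keep=last):
     n country  action  duration
2  171      UK  logout       328
3  380      JP     buy       251
4   95      JP   share       599
5  275      JP    view       288
7  106      JP   click       305
group by country, sum of duration:
country
JP    1443
UK     328
Name: duration, dtype: int64
reset_index():
  country  duration
0      JP      1443
1      UK       328
mean of column 'duration' → 885.5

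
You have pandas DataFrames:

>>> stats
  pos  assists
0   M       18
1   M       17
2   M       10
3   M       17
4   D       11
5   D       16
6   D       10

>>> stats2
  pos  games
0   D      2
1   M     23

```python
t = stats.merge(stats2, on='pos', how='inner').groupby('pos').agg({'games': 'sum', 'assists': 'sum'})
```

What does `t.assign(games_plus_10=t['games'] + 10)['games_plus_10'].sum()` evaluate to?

merge on 'pos' (how='inner') → 7 rows:
  pos  assists  games
0   M       18     23
1   M       17     23
2   M       10     23
3   M       17     23
4   D       11      2
5   D       16      2
6   D       10      2
group by pos: sum(games), sum(assists):
     games  assists
pos                
D        6       37
M       92       62
add column games_plus_10 = t['games'] + 10:
     games  assists  games_plus_10
pos                               
D        6       37             16
M       92       62            102

118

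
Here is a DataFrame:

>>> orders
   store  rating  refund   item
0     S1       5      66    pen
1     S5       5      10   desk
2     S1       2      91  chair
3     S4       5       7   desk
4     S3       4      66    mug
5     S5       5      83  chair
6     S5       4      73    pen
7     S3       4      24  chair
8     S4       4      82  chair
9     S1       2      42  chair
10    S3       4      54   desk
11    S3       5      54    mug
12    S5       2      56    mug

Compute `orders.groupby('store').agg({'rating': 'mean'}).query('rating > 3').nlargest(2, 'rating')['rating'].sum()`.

8.75

group by store, mean of rating:
       rating
store        
S1       3.00
S3       4.25
S4       4.50
S5       4.00
filter rows where rating > 3:
       rating
store        
S3       4.25
S4       4.50
S5       4.00
take 2 rows with largest rating:
       rating
store        
S4       4.50
S3       4.25
Then the sum of column 'rating': 8.75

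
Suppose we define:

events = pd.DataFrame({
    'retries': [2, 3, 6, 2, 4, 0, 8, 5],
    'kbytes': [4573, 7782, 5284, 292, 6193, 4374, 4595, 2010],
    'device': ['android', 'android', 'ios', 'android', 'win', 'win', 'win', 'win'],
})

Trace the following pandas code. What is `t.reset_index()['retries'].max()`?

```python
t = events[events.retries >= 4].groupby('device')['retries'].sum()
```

filter rows where retries >= 4:
   retries  kbytes device
2        6    5284    ios
4        4    6193    win
6        8    4595    win
7        5    2010    win
group by device, sum of retries:
device
ios     6
win    17
Name: retries, dtype: int64
reset_index():
  device  retries
0    ios        6
1    win       17
The max of column 'retries' is 17.

17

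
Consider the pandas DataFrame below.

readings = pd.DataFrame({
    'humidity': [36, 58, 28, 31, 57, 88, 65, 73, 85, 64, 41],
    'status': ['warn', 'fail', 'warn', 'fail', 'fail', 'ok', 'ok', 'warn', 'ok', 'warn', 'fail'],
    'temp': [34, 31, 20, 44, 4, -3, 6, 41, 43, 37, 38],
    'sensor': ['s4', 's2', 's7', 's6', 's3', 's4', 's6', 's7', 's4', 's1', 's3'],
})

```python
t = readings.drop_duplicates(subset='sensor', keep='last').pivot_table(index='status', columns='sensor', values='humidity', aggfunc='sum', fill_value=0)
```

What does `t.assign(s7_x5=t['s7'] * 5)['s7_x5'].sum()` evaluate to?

365

drop duplicate sensor (keep=last):
    humidity status  temp sensor
1         58   fail    31     s2
6         65     ok     6     s6
7         73   warn    41     s7
8         85     ok    43     s4
9         64   warn    37     s1
10        41   fail    38     s3
pivot: rows=status, cols=sensor, sum(humidity):
sensor  s1  s2  s3  s4  s6  s7
status                        
fail     0  58  41   0   0   0
ok       0   0   0  85  65   0
warn    64   0   0   0   0  73
add column s7_x5 = t['s7'] * 5:
sensor  s1  s2  s3  s4  s6  s7  s7_x5
status                               
fail     0  58  41   0   0   0      0
ok       0   0   0  85  65   0      0
warn    64   0   0   0   0  73    365
sum of column 's7_x5' → 365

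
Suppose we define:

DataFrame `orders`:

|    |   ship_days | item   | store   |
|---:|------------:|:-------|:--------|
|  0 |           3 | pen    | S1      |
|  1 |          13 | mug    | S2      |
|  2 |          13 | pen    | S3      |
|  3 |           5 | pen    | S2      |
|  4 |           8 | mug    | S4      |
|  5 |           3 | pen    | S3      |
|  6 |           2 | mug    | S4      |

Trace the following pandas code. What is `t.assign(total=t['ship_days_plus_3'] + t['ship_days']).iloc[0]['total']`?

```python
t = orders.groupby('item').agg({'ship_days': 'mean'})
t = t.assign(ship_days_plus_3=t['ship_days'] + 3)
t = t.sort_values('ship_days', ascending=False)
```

18.3333333333

group by item, mean of ship_days:
      ship_days
item           
mug    7.666667
pen    6.000000
add column ship_days_plus_3 = t['ship_days'] + 3:
      ship_days  ship_days_plus_3
item                             
mug    7.666667         10.666667
pen    6.000000          9.000000
sort by ship_days descending:
      ship_days  ship_days_plus_3
item                             
mug    7.666667         10.666667
pen    6.000000          9.000000
add column total = t['ship_days_plus_3'] + t['ship_days']:
      ship_days  ship_days_plus_3      total
item                                        
mug    7.666667         10.666667  18.333333
pen    6.000000          9.000000  15.000000
The value at position 0, column 'total' is 18.3333333333.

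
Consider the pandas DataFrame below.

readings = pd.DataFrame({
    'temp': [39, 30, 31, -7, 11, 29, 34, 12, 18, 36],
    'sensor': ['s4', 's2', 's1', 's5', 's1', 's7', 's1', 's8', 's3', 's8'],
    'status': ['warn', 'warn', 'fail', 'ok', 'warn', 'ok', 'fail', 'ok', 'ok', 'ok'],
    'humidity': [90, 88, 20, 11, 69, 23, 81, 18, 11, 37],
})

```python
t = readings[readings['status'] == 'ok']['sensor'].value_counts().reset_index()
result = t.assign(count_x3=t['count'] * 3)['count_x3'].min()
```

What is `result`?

3

filter rows where status == 'ok':
   temp sensor status  humidity
3    -7     s5     ok        11
5    29     s7     ok        23
7    12     s8     ok        18
8    18     s3     ok        11
9    36     s8     ok        37
value_counts of sensor:
sensor
s8    2
s5    1
s7    1
s3    1
Name: count, dtype: int64
reset_index():
  sensor  count
0     s8      2
1     s5      1
2     s7      1
3     s3      1
add column count_x3 = t['count'] * 3:
  sensor  count  count_x3
0     s8      2         6
1     s5      1         3
2     s7      1         3
3     s3      1         3
The min of column 'count_x3' is 3.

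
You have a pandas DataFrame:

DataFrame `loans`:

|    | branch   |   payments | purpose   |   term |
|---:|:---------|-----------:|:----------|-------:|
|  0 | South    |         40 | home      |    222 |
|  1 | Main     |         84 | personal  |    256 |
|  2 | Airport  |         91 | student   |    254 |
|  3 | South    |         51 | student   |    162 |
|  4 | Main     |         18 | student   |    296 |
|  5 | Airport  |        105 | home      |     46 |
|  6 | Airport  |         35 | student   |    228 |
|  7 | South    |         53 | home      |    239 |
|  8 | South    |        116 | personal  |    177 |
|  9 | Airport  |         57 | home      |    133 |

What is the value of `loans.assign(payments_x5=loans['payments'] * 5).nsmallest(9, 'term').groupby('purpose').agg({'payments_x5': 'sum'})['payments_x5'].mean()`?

1053.33333333

add column payments_x5 = loans['payments'] * 5:
    branch  payments   purpose  term  payments_x5
0    South        40      home   222          200
1     Main        84  personal   256          420
2  Airport        91   student   254          455
3    South        51   student   162          255
4     Main        18   student   296           90
5  Airport       105      home    46          525
6  Airport        35   student   228          175
7    South        53      home   239          265
8    South       116  personal   177          580
9  Airport        57      home   133          285
take 9 rows with smallest term:
    branch  payments   purpose  term  payments_x5
5  Airport       105      home    46          525
9  Airport        57      home   133          285
3    South        51   student   162          255
8    South       116  personal   177          580
0    South        40      home   222          200
6  Airport        35   student   228          175
7    South        53      home   239          265
2  Airport        91   student   254          455
1     Main        84  personal   256          420
group by purpose, sum of payments_x5:
          payments_x5
purpose              
home             1275
personal         1000
student           885
The mean of column 'payments_x5' is 1053.33333333.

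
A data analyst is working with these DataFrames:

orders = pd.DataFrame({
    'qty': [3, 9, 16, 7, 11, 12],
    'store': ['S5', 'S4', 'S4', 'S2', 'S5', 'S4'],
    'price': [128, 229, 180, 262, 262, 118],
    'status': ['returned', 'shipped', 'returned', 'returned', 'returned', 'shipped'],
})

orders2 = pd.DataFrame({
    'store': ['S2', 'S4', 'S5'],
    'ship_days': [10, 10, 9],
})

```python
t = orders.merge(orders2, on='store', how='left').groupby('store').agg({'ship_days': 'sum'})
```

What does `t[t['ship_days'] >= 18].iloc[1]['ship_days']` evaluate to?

18

merge on 'store' (how='left') → 6 rows:
   qty store  price    status  ship_days
0    3    S5    128  returned          9
1    9    S4    229   shipped         10
2   16    S4    180  returned         10
3    7    S2    262  returned         10
4   11    S5    262  returned          9
5   12    S4    118   shipped         10
group by store, sum of ship_days:
       ship_days
store           
S2            10
S4            30
S5            18
filter rows where ship_days >= 18:
       ship_days
store           
S4            30
S5            18
Taking the value at position 1, column 'ship_days' gives 18.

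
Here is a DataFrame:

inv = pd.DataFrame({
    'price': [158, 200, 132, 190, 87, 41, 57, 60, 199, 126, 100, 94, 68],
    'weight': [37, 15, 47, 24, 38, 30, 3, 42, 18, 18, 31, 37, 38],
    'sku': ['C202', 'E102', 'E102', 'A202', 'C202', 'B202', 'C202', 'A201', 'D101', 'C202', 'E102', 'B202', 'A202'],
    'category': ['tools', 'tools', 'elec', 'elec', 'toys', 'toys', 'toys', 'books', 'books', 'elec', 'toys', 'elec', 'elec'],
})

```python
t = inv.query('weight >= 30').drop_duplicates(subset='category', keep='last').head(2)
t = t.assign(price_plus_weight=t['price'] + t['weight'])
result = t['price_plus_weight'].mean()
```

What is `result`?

148.5

filter rows where weight >= 30:
    price  weight   sku category
0     158      37  C202    tools
2     132      47  E102     elec
4      87      38  C202     toys
5      41      30  B202     toys
7      60      42  A201    books
10    100      31  E102     toys
11     94      37  B202     elec
12     68      38  A202     elec
drop duplicate category (keep=last):
    price  weight   sku category
0     158      37  C202    tools
7      60      42  A201    books
10    100      31  E102     toys
12     68      38  A202     elec
take first 2 rows:
   price  weight   sku category
0    158      37  C202    tools
7     60      42  A201    books
add column price_plus_weight = t['price'] + t['weight']:
   price  weight   sku category  price_plus_weight
0    158      37  C202    tools                195
7     60      42  A201    books                102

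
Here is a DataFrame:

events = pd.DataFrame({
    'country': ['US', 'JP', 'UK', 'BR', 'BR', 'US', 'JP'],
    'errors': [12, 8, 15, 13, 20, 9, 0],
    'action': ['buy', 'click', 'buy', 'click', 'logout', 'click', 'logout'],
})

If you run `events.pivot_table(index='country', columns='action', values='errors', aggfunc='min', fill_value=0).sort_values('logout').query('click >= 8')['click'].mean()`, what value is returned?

10.0

pivot: rows=country, cols=action, min(errors):
action   buy  click  logout
country                    
BR         0     13      20
JP         0      8       0
UK        15      0       0
US        12      9       0
sort by logout:
action   buy  click  logout
country                    
JP         0      8       0
UK        15      0       0
US        12      9       0
BR         0     13      20
filter rows where click >= 8:
action   buy  click  logout
country                    
JP         0      8       0
US        12      9       0
BR         0     13      20
Finally, mean of column 'click' = 10.0.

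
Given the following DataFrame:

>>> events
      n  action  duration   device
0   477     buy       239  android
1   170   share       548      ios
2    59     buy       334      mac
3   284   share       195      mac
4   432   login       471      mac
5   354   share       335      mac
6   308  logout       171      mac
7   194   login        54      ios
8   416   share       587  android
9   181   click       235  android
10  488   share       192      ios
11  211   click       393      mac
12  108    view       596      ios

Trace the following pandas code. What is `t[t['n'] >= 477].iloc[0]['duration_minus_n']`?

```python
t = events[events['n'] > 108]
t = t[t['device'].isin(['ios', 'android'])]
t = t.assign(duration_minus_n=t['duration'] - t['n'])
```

-238

filter rows where n > 108:
      n  action  duration   device
0   477     buy       239  android
1   170   share       548      ios
3   284   share       195      mac
4   432   login       471      mac
5   354   share       335      mac
6   308  logout       171      mac
7   194   login        54      ios
8   416   share       587  android
9   181   click       235  android
10  488   share       192      ios
11  211   click       393      mac
filter rows where device in ['ios', 'android']:
      n action  duration   device
0   477    buy       239  android
1   170  share       548      ios
7   194  login        54      ios
8   416  share       587  android
9   181  click       235  android
10  488  share       192      ios
add column duration_minus_n = t['duration'] - t['n']:
      n action  duration   device  duration_minus_n
0   477    buy       239  android              -238
1   170  share       548      ios               378
7   194  login        54      ios              -140
8   416  share       587  android               171
9   181  click       235  android                54
10  488  share       192      ios              -296
filter rows where n >= 477:
      n action  duration   device  duration_minus_n
0   477    buy       239  android              -238
10  488  share       192      ios              -296
The value at position 0, column 'duration_minus_n' is -238.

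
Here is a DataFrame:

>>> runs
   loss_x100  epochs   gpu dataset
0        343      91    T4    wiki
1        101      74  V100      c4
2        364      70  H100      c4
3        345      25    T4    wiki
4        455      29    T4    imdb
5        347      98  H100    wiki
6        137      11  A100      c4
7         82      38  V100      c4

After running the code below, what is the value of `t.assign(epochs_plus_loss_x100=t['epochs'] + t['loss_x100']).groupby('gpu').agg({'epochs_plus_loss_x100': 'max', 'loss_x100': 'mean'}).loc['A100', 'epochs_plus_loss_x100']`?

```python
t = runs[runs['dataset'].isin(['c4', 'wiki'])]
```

filter rows where dataset in ['c4', 'wiki']:
   loss_x100  epochs   gpu dataset
0        343      91    T4    wiki
1        101      74  V100      c4
2        364      70  H100      c4
3        345      25    T4    wiki
5        347      98  H100    wiki
6        137      11  A100      c4
7         82      38  V100      c4
add column epochs_plus_loss_x100 = t['epochs'] + t['loss_x100']:
   loss_x100  epochs   gpu dataset  epochs_plus_loss_x100
0        343      91    T4    wiki                    434
1        101      74  V100      c4                    175
2        364      70  H100      c4                    434
3        345      25    T4    wiki                    370
5        347      98  H100    wiki                    445
6        137      11  A100      c4                    148
7         82      38  V100      c4                    120
group by gpu: max(epochs_plus_loss_x100), mean(loss_x100):
      epochs_plus_loss_x100  loss_x100
gpu                                   
A100                    148      137.0
H100                    445      355.5
T4                      434      344.0
V100                    175       91.5
The value at row 'A100', column 'epochs_plus_loss_x100' is 148.

148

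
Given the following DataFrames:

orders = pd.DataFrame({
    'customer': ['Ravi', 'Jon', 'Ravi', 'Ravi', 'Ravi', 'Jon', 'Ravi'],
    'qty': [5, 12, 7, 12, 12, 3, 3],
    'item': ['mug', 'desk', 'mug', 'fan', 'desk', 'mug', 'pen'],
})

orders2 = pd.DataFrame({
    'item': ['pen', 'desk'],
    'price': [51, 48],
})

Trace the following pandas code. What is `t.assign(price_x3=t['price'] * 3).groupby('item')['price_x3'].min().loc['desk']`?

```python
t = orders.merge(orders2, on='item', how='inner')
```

144

merge on 'item' (how='inner') → 3 rows:
  customer  qty  item  price
0      Jon   12  desk     48
1     Ravi   12  desk     48
2     Ravi    3   pen     51
add column price_x3 = t['price'] * 3:
  customer  qty  item  price  price_x3
0      Jon   12  desk     48       144
1     Ravi   12  desk     48       144
2     Ravi    3   pen     51       153
group by item, min of price_x3:
item
desk    144
pen     153
Name: price_x3, dtype: int64
Hence 144.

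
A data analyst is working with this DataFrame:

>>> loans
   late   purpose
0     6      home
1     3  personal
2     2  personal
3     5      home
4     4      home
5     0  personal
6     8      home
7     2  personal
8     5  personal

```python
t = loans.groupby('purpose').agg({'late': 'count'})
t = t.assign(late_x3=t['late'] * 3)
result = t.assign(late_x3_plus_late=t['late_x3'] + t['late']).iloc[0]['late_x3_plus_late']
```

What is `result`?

16

group by purpose, count of late:
          late
purpose       
home         4
personal     5
add column late_x3 = t['late'] * 3:
          late  late_x3
purpose                
home         4       12
personal     5       15
add column late_x3_plus_late = t['late_x3'] + t['late']:
          late  late_x3  late_x3_plus_late
purpose                                   
home         4       12                 16
personal     5       15                 20
Then the value at position 0, column 'late_x3_plus_late': 16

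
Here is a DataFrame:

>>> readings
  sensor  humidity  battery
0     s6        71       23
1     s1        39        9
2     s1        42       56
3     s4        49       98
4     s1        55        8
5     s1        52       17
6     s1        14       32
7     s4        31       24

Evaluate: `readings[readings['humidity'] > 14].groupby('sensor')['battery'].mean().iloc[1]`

filter rows where humidity > 14:
  sensor  humidity  battery
0     s6        71       23
1     s1        39        9
2     s1        42       56
3     s4        49       98
4     s1        55        8
5     s1        52       17
7     s4        31       24
group by sensor, mean of battery:
sensor
s1    22.5
s4    61.0
s6    23.0
Name: battery, dtype: float64
Reading off the value at position 1, we get 61.0.

61.0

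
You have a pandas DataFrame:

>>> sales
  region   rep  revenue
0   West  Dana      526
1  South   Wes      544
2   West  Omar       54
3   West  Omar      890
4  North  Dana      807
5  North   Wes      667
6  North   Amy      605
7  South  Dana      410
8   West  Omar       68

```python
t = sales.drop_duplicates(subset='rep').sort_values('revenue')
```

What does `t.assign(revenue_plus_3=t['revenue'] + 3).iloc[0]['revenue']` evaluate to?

54

drop duplicate rep (keep=first):
  region   rep  revenue
0   West  Dana      526
1  South   Wes      544
2   West  Omar       54
6  North   Amy      605
sort by revenue:
  region   rep  revenue
2   West  Omar       54
0   West  Dana      526
1  South   Wes      544
6  North   Amy      605
add column revenue_plus_3 = t['revenue'] + 3:
  region   rep  revenue  revenue_plus_3
2   West  Omar       54              57
0   West  Dana      526             529
1  South   Wes      544             547
6  North   Amy      605             608
Taking the value at position 0, column 'revenue' gives 54.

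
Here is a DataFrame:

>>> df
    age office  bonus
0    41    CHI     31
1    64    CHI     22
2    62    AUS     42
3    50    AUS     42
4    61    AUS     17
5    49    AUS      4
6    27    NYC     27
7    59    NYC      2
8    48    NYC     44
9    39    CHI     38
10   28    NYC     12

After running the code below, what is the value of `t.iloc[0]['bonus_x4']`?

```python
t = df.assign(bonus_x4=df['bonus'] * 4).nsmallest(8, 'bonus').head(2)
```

8

add column bonus_x4 = df['bonus'] * 4:
    age office  bonus  bonus_x4
0    41    CHI     31       124
1    64    CHI     22        88
2    62    AUS     42       168
3    50    AUS     42       168
4    61    AUS     17        68
5    49    AUS      4        16
6    27    NYC     27       108
7    59    NYC      2         8
8    48    NYC     44       176
9    39    CHI     38       152
10   28    NYC     12        48
take 8 rows with smallest bonus:
    age office  bonus  bonus_x4
7    59    NYC      2         8
5    49    AUS      4        16
10   28    NYC     12        48
4    61    AUS     17        68
1    64    CHI     22        88
6    27    NYC     27       108
0    41    CHI     31       124
9    39    CHI     38       152
take first 2 rows:
   age office  bonus  bonus_x4
7   59    NYC      2         8
5   49    AUS      4        16
Finally, value at position 0, column 'bonus_x4' = 8.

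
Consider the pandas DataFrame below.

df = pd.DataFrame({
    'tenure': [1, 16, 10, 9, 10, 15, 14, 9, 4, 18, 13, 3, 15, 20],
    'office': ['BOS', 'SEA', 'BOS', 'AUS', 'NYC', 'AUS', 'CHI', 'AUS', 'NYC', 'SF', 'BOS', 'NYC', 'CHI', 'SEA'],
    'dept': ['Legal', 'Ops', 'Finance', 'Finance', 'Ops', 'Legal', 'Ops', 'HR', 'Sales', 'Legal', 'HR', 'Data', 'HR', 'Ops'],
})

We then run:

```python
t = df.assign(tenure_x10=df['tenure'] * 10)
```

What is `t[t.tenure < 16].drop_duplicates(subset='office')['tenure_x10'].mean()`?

add column tenure_x10 = df['tenure'] * 10:
    tenure office     dept  tenure_x10
0        1    BOS    Legal          10
1       16    SEA      Ops         160
2       10    BOS  Finance         100
3        9    AUS  Finance          90
4       10    NYC      Ops         100
5       15    AUS    Legal         150
6       14    CHI      Ops         140
7        9    AUS       HR          90
8        4    NYC    Sales          40
9       18     SF    Legal         180
10      13    BOS       HR         130
11       3    NYC     Data          30
12      15    CHI       HR         150
13      20    SEA      Ops         200
filter rows where tenure < 16:
    tenure office     dept  tenure_x10
0        1    BOS    Legal          10
2       10    BOS  Finance         100
3        9    AUS  Finance          90
4       10    NYC      Ops         100
5       15    AUS    Legal         150
6       14    CHI      Ops         140
7        9    AUS       HR          90
8        4    NYC    Sales          40
10      13    BOS       HR         130
11       3    NYC     Data          30
12      15    CHI       HR         150
drop duplicate office (keep=first):
   tenure office     dept  tenure_x10
0       1    BOS    Legal          10
3       9    AUS  Finance          90
4      10    NYC      Ops         100
6      14    CHI      Ops         140
The mean of column 'tenure_x10' is 85.0.

85.0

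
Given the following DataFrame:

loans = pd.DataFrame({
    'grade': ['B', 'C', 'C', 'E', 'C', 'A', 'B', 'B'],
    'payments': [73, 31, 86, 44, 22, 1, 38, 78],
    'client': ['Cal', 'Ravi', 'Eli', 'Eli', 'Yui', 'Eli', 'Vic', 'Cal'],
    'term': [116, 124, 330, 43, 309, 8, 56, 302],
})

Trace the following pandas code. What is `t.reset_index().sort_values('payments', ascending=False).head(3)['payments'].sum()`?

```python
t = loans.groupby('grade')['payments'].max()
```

208

group by grade, max of payments:
grade
A     1
B    78
C    86
E    44
Name: payments, dtype: int64
reset_index():
  grade  payments
0     A         1
1     B        78
2     C        86
3     E        44
sort by payments descending:
  grade  payments
2     C        86
1     B        78
3     E        44
0     A         1
take first 3 rows:
  grade  payments
2     C        86
1     B        78
3     E        44
Finally, sum of column 'payments' = 208.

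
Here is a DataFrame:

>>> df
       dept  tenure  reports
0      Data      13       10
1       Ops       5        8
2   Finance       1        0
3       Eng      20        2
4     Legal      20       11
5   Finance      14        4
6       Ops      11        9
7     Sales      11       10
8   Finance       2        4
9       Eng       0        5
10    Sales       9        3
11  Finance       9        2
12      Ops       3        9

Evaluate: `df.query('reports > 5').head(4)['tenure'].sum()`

filter rows where reports > 5:
     dept  tenure  reports
0    Data      13       10
1     Ops       5        8
4   Legal      20       11
6     Ops      11        9
7   Sales      11       10
12    Ops       3        9
take first 4 rows:
    dept  tenure  reports
0   Data      13       10
1    Ops       5        8
4  Legal      20       11
6    Ops      11        9

49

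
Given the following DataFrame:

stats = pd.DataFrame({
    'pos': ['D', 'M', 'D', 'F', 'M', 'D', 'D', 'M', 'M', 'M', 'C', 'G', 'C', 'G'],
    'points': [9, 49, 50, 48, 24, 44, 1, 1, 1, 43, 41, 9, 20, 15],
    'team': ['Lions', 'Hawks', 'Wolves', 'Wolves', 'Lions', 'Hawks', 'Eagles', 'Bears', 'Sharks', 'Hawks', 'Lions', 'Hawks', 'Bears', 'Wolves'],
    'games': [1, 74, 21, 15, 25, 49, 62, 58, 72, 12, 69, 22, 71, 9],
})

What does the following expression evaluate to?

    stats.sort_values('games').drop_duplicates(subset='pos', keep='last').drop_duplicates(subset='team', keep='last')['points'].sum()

118

sort by games:
   pos  points    team  games
0    D       9   Lions      1
13   G      15  Wolves      9
9    M      43   Hawks     12
3    F      48  Wolves     15
2    D      50  Wolves     21
11   G       9   Hawks     22
4    M      24   Lions     25
5    D      44   Hawks     49
7    M       1   Bears     58
6    D       1  Eagles     62
10   C      41   Lions     69
12   C      20   Bears     71
8    M       1  Sharks     72
1    M      49   Hawks     74
drop duplicate pos (keep=last):
   pos  points    team  games
3    F      48  Wolves     15
11   G       9   Hawks     22
6    D       1  Eagles     62
12   C      20   Bears     71
1    M      49   Hawks     74
drop duplicate team (keep=last):
   pos  points    team  games
3    F      48  Wolves     15
6    D       1  Eagles     62
12   C      20   Bears     71
1    M      49   Hawks     74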